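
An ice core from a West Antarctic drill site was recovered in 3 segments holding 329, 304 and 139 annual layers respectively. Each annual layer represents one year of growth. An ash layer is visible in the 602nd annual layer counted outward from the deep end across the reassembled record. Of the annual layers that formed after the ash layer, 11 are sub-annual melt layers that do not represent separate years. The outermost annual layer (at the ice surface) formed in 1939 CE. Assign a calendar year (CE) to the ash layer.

1780 CE

Total annual layers = 329 + 304 + 139 = 772.
Between annual layer 602 and the ice surface there are 772 − 602 = 170 annual layers.
Removing the 11 false annual layers leaves 170 − 11 = 159 true annual layers beyond the ash layer.
Counting back 159 years from 1939 CE places the ash layer in 1939 − 159 = 1780 CE.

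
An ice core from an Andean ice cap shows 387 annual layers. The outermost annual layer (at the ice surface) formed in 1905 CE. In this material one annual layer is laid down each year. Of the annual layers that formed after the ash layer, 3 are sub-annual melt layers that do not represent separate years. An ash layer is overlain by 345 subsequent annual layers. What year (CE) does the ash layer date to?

There are 345 annual layers younger than the ash layer.
Excluding 3 false annual layers: 345 − 3 = 342.
1905 − 342 = 1563 CE.

1563 CE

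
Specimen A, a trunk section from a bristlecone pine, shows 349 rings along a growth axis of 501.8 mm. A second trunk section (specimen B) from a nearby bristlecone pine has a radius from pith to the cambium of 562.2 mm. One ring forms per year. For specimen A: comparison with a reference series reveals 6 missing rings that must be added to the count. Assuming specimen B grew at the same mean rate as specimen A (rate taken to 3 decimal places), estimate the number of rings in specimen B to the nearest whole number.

398 rings

Specimen A: true ring count = 349 + 6 = 355.
A: Mean rate = 501.8 mm / 355 years ≈ 1.414 mm per year.
Specimen B: 562.2 mm / 1.414 mm per year = 397.60 years ≈ 398 rings.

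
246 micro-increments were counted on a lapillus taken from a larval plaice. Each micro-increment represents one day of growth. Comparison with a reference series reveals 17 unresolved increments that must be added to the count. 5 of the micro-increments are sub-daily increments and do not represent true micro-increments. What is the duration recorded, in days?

True micro-increment count = 246 − 5 + 17 = 258.
With a one-to-one micro-increment periodicity this is 258 days.

258 days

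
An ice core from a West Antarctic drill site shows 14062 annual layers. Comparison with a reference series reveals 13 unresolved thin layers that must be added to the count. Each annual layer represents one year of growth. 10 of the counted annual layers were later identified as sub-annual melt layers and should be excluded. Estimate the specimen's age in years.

True annual layer count = 14062 − 10 + 13 = 14065.
One annual layer per year makes the duration 14065 years.

14065 years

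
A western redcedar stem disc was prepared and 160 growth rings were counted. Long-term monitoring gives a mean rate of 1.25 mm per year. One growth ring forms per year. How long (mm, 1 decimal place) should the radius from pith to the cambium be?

The record spans 160 years at 1.25 mm per year.
Length ≈ 1.25 × 160 = 200.0 mm.

200.0 mm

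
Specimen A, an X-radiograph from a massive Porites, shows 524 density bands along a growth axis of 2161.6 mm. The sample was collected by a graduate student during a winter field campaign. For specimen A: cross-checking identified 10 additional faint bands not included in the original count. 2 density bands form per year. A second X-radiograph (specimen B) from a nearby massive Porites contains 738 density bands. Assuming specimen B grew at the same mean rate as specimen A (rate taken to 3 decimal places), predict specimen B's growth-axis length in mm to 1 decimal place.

2987.4 mm

Specimen A: true density band count = 524 + 10 = 534.
Specimen A: 534 density bands at 2 per year is 534 / 2 = 267 years.
A: 2161.6 mm over 267 years gives 2161.6 / 267 ≈ 8.096 mm/yr.
Specimen B: 738 density bands at 2 per year is 738 / 2 = 369 years. For B, 8.096 mm/year × 369 years = 2987.4 mm.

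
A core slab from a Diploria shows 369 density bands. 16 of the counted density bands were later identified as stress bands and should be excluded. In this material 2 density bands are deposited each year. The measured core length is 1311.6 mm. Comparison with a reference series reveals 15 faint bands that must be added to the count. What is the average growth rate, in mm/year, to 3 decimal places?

7.128 mm/year

Adjusted count: 369 − 16 + 15 = 368 density bands.
368 density bands at 2 per year is 368 / 2 = 184 years.
1311.6 mm over 184 years gives 1311.6 / 184 ≈ 7.128 mm/year.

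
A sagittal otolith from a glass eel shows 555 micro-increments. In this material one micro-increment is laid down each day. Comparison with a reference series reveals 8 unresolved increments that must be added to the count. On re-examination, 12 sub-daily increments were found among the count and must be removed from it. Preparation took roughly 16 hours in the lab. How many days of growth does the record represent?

551 days

Adjusted count: 555 − 12 + 8 = 551 micro-increments.
One micro-increment per day makes the duration 551 days.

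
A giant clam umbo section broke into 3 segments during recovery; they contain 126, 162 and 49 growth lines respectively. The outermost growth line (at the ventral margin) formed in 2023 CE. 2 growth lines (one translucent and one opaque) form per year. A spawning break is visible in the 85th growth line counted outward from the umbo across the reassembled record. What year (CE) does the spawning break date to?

1897 CE

Total growth lines = 126 + 162 + 49 = 337.
337 − 85 = 252 growth lines lie beyond the spawning break toward the ventral margin.
252 growth lines at 2 per year is 252 / 2 = 126 years.
2023 − 126 = 1897 CE.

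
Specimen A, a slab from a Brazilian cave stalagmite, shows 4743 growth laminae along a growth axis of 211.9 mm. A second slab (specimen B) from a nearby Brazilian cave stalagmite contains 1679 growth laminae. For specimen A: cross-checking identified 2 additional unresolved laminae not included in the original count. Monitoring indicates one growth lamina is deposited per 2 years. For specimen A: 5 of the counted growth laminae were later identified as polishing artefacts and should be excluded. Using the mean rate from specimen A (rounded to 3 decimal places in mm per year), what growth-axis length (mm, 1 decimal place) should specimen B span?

73.9 mm

Specimen A: after corrections the count is 4743 − 5 + 2 = 4740 growth laminae.
Specimen A: 4740 growth laminae at 2 years each span 4740 × 2 = 9480 years.
A: Mean rate = 211.9 mm / 9480 years ≈ 0.022 mm per year.
Specimen B: multiplying by 2 years per growth lamina: 1679 × 2 = 3358 years. Length of B = 0.022 × 3358 = 73.9 mm.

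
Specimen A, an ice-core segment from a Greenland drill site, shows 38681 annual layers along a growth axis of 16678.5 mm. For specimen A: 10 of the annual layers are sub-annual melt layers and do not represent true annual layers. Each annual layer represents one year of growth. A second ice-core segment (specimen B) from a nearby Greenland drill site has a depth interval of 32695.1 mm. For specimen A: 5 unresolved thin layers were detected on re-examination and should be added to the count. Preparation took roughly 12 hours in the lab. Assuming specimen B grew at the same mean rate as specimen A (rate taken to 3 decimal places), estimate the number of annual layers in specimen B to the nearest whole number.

75859 annual layers

Specimen A: true annual layer count = 38681 − 10 + 5 = 38676.
A: Mean rate = 16678.5 mm / 38676 years ≈ 0.431 mm per year.
For B, 32695.1 / 0.431 = 75858.70 years ≈ 75859 annual layers.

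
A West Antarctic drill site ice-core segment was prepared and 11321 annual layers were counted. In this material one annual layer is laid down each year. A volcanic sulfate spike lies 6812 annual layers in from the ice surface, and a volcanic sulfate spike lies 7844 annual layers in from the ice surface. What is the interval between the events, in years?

The two markers are separated by 7844 − 6812 = 1032 annual layers.
One annual layer per year makes the interval 1032 years.

1032 years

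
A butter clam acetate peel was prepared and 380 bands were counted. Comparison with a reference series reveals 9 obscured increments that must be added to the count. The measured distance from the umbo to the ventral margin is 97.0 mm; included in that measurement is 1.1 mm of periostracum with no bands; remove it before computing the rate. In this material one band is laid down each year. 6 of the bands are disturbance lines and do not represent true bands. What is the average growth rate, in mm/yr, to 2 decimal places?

0.25 mm/yr

True band count = 380 − 6 + 9 = 383.
Net length = 97.0 − 1.1 = 95.9 mm.
95.9 mm over 383 years gives 95.9 / 383 ≈ 0.25 mm/yr.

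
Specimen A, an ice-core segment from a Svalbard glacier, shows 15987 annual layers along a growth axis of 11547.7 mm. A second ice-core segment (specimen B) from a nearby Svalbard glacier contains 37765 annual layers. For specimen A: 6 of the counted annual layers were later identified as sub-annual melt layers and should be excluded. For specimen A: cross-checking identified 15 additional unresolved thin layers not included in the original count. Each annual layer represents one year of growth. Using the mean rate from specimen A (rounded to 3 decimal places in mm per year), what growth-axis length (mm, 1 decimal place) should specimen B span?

27266.3 mm

Specimen A: adjusted count: 15987 − 6 + 15 = 15996 annual layers.
A: 11547.7 mm over 15996 years gives 11547.7 / 15996 ≈ 0.722 mm/yr.
B's length ≈ 0.722 × 37765 = 27266.3 mm.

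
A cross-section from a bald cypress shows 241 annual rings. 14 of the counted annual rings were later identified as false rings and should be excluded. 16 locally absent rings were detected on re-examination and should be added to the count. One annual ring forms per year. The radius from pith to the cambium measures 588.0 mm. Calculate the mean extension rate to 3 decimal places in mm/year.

Adjusted count: 241 − 14 + 16 = 243 annual rings.
588.0 mm over 243 years gives 588.0 / 243 ≈ 2.420 mm/year.

2.420 mm/year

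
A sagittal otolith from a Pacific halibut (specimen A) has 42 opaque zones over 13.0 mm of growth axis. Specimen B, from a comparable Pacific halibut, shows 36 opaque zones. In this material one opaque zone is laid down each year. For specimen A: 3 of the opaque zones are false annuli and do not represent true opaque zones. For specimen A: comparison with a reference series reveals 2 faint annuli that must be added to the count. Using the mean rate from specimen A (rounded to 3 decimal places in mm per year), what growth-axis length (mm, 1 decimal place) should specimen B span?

Specimen A: after corrections the count is 42 − 3 + 2 = 41 opaque zones.
A: 13.0 mm over 41 years gives 13.0 / 41 ≈ 0.317 mm/year.
Length of B = 0.317 × 36 = 11.4 mm.

11.4 mm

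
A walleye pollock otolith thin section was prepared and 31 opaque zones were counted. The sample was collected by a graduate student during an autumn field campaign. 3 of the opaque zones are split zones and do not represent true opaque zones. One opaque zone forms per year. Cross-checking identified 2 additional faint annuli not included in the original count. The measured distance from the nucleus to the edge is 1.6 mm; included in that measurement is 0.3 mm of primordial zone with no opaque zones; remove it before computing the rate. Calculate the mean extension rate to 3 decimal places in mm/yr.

0.043 mm/yr

Correcting the raw count gives 31 − 3 + 2 = 30 true opaque zones.
Removing the 0.3 mm offcut leaves 1.6 − 0.3 = 1.3 mm.
Mean rate = 1.3 mm / 30 years ≈ 0.043 mm/yr.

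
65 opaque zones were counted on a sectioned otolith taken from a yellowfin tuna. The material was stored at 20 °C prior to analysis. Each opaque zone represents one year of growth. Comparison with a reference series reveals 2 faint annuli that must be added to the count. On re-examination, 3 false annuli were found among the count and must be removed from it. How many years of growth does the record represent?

64 yr

After corrections the count is 65 − 3 + 2 = 64 opaque zones.
With a one-to-one opaque zone periodicity this is 64 years.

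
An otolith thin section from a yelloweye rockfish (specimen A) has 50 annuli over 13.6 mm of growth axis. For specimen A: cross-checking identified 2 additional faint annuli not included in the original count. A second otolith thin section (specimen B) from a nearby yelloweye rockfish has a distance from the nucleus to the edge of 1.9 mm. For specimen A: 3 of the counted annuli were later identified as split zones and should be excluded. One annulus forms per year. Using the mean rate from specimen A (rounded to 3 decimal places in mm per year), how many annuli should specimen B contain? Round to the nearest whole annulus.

Specimen A: true annulus count = 50 − 3 + 2 = 49.
A: Mean rate = 13.6 mm / 49 years ≈ 0.278 mm/year.
For B, 1.9 / 0.278 = 6.83 years ≈ 7 annuli.

7 annuli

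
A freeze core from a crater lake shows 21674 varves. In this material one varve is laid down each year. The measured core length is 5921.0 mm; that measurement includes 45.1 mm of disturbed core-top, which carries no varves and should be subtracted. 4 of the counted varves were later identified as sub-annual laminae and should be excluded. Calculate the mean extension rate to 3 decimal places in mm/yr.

0.271 mm/yr

After corrections the count is 21674 − 4 = 21670 varves.
Net length = 5921.0 − 45.1 = 5875.9 mm.
5875.9 mm over 21670 years gives 5875.9 / 21670 ≈ 0.271 mm/yr.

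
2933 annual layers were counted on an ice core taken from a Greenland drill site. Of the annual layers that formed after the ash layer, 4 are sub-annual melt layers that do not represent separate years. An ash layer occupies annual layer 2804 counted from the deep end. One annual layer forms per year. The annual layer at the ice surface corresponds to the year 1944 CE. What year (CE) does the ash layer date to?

1819 CE

Between annual layer 2804 and the ice surface there are 2933 − 2804 = 129 annual layers.
Removing the 4 false annual layers leaves 129 − 4 = 125 true annual layers beyond the ash layer.
1944 − 125 = 1819 CE.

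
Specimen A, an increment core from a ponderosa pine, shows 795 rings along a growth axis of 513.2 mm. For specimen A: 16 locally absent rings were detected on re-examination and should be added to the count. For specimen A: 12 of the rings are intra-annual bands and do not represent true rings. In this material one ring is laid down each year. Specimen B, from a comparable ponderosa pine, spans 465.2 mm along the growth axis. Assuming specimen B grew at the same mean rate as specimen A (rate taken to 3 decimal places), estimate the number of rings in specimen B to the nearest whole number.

725 rings

Specimen A: adjusted count: 795 − 12 + 16 = 799 rings.
A: 513.2 mm over 799 years gives 513.2 / 799 ≈ 0.642 mm/year.
B spans 465.2 / 0.642 = 724.61 years ≈ 725 rings.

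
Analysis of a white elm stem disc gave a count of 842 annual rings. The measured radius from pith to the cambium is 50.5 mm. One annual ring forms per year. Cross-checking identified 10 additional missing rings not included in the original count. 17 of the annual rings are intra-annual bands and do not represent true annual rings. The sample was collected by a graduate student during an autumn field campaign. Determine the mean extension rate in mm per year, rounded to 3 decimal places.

0.060 mm per year

Adjusted count: 842 − 17 + 10 = 835 annual rings.
50.5 mm over 835 years gives 50.5 / 835 ≈ 0.060 mm per year.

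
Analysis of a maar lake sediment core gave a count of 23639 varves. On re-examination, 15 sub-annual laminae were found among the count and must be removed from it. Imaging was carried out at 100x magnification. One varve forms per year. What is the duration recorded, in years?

After corrections the count is 23639 − 15 = 23624 varves.
One varve per year makes the duration 23624 years.

23624 years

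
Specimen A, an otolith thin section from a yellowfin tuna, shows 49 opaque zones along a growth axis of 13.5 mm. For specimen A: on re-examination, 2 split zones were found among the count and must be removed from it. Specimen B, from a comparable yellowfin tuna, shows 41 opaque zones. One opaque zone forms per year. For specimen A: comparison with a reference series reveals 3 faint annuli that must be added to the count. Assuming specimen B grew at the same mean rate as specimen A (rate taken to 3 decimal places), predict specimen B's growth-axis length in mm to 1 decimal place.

11.1 mm

Specimen A: true opaque zone count = 49 − 2 + 3 = 50.
A: Mean rate = 13.5 mm / 50 years ≈ 0.270 mm/year.
For B, 0.270 mm/year × 41 years = 11.1 mm.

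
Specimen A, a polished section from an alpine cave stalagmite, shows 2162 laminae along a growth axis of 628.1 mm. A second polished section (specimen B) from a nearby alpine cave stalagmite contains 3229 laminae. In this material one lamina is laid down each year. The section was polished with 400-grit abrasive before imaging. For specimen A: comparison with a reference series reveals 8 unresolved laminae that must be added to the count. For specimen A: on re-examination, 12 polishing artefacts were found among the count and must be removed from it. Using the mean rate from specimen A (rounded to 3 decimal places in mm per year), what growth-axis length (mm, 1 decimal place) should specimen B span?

Specimen A: adjusted count: 2162 − 12 + 8 = 2158 laminae.
A: Mean rate = 628.1 mm / 2158 years ≈ 0.291 mm per year.
Length of B = 0.291 × 3229 = 939.6 mm.

939.6 mm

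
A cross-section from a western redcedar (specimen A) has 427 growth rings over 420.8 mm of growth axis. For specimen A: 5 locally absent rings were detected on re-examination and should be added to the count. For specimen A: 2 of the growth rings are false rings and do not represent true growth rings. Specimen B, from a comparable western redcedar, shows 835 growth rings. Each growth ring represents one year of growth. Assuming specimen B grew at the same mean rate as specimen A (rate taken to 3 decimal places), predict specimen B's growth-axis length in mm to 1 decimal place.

817.5 mm

Specimen A: after corrections the count is 427 − 2 + 5 = 430 growth rings.
A: Mean rate = 420.8 mm / 430 years ≈ 0.979 mm per year.
Length of B = 0.979 × 835 = 817.5 mm.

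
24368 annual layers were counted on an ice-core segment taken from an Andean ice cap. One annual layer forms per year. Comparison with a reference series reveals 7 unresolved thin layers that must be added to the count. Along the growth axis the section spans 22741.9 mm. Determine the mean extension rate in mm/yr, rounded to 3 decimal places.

0.933 mm/yr

Correcting the raw count gives 24368 + 7 = 24375 true annual layers.
Extension rate ≈ 22741.9 / 24375 = 0.933 mm/yr.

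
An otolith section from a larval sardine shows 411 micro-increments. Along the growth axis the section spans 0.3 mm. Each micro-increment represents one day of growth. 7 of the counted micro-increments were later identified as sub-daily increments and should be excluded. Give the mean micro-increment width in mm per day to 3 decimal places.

0.001 mm per day

Correcting the raw count gives 411 − 7 = 404 true micro-increments.
Mean rate = 0.3 mm / 404 days ≈ 0.001 mm per day.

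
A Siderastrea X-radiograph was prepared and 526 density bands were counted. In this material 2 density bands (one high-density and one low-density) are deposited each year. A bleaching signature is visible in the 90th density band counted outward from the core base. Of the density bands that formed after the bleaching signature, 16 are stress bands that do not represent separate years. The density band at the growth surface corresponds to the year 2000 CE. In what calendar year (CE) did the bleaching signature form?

The bleaching signature sits at density band 90 from the core base, so 526 − 90 = 436 density bands formed after it.
Removing the 16 false density bands leaves 436 − 16 = 420 true density bands beyond the bleaching signature.
With 2 density bands per year, 420 / 2 = 210 years.
Counting back 210 years from 2000 CE places the bleaching signature in 2000 − 210 = 1790 CE.

1790 CE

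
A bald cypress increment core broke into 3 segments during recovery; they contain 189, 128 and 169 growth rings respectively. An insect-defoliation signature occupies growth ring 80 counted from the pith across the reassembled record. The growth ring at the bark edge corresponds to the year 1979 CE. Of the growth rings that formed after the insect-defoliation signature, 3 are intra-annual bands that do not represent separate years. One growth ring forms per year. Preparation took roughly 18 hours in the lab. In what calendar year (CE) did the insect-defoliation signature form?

1576 CE

Total growth rings = 189 + 128 + 169 = 486.
The insect-defoliation signature sits at growth ring 80 from the pith, so 486 − 80 = 406 growth rings formed after it.
Removing the 3 false growth rings leaves 406 − 3 = 403 true growth rings beyond the insect-defoliation signature.
Counting back 403 years from 1979 CE places the insect-defoliation signature in 1979 − 403 = 1576 CE.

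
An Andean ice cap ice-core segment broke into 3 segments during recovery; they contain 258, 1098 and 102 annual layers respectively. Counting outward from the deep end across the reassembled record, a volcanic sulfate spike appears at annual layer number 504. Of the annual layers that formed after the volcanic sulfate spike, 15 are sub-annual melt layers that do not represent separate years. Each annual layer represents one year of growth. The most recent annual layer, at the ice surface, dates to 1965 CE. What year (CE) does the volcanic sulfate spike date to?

Total annual layers = 258 + 1098 + 102 = 1458.
The volcanic sulfate spike sits at annual layer 504 from the deep end, so 1458 − 504 = 954 annual layers formed after it.
Removing the 15 false annual layers leaves 954 − 15 = 939 true annual layers beyond the volcanic sulfate spike.
Counting back 939 years from 1965 CE places the volcanic sulfate spike in 1965 − 939 = 1026 CE.

1026 CE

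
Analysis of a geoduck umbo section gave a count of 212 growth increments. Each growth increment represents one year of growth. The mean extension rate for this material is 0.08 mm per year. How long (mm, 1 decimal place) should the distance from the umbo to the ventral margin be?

212 years of growth are recorded.
Predicted length = 0.08 mm/year × 212 years = 17.0 mm.

17.0 mm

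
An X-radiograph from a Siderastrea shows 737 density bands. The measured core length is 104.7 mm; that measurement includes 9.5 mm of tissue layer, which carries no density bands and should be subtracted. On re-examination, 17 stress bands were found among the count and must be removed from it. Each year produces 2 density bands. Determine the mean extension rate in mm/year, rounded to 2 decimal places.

True density band count = 737 − 17 = 720.
Dividing by 2 density bands per year: 720 / 2 = 360 years.
Net length = 104.7 − 9.5 = 95.2 mm.
95.2 mm over 360 years gives 95.2 / 360 ≈ 0.26 mm/year.

0.26 mm/year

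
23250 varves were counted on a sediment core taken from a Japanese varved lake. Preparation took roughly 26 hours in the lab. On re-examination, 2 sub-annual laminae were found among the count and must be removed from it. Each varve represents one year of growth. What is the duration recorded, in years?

Correcting the raw count gives 23250 − 2 = 23248 true varves.
At one varve per year, that is 23248 years.

23248 years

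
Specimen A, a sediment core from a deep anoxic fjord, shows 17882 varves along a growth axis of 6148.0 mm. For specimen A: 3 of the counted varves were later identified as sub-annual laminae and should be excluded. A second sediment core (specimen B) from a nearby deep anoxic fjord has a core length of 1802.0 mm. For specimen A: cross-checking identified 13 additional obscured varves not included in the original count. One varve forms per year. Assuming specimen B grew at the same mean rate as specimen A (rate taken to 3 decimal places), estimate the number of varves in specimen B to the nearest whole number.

Specimen A: after corrections the count is 17882 − 3 + 13 = 17892 varves.
A: 6148.0 mm over 17892 years gives 6148.0 / 17892 ≈ 0.344 mm per year.
B spans 1802.0 / 0.344 = 5238.37 years ≈ 5238 varves.

5238 varves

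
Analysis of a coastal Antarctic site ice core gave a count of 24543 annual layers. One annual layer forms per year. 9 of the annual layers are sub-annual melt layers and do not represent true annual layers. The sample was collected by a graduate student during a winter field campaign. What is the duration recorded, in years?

Adjusted count: 24543 − 9 = 24534 annual layers.
One annual layer per year makes the duration 24534 years.

24534 yr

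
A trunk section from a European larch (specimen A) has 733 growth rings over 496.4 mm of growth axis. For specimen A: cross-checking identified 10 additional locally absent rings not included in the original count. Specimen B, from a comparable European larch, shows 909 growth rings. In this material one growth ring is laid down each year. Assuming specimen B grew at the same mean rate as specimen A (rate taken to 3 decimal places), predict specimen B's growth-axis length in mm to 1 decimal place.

Specimen A: after corrections the count is 733 + 10 = 743 growth rings.
A: Mean rate = 496.4 mm / 743 years ≈ 0.668 mm/year.
For B, 0.668 mm/year × 909 years = 607.2 mm.

607.2 mm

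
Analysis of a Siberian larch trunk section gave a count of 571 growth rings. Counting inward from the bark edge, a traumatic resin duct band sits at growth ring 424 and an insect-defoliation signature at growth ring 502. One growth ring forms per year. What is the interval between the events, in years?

502 − 424 = 78 growth rings lie between the two events.
At one growth ring per year, 78 years elapsed between them.

78 years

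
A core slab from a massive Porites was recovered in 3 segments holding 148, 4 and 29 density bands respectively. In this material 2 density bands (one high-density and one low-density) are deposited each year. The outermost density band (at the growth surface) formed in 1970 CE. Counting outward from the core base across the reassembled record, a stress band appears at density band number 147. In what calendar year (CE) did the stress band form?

1953 CE

Total density bands = 148 + 4 + 29 = 181.
The stress band sits at density band 147 from the core base, so 181 − 147 = 34 density bands formed after it.
34 density bands at 2 per year is 34 / 2 = 17 years.
The density band at the growth surface is 1970 CE, so the stress band dates to 1970 − 17 = 1953 CE.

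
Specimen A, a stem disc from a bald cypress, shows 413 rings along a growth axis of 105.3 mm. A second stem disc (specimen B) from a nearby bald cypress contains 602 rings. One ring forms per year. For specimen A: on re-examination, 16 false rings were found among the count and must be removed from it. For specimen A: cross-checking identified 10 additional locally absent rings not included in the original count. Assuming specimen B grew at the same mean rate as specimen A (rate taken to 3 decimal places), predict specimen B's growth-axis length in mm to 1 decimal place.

Specimen A: true ring count = 413 − 16 + 10 = 407.
A: 105.3 mm over 407 years gives 105.3 / 407 ≈ 0.259 mm/year.
For B, 0.259 mm/year × 602 years = 155.9 mm.

155.9 mm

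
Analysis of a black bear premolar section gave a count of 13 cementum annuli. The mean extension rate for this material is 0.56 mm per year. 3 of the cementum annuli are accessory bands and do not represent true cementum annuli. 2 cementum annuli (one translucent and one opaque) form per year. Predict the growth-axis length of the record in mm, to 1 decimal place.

2.8 mm

Adjusted count: 13 − 3 = 10 cementum annuli.
Dividing by 2 cementum annuli per year: 10 / 2 = 5 years.
5 years at 0.56 mm/year gives 0.56 × 5 = 2.8 mm.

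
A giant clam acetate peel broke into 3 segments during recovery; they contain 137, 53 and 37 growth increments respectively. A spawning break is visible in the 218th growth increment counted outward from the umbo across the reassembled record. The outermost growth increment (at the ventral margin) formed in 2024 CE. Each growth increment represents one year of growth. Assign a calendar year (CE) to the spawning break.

Total growth increments = 137 + 53 + 37 = 227.
Between growth increment 218 and the ventral margin there are 227 − 218 = 9 growth increments.
The growth increment at the ventral margin is 2024 CE, so the spawning break dates to 2024 − 9 = 2015 CE.

2015 CE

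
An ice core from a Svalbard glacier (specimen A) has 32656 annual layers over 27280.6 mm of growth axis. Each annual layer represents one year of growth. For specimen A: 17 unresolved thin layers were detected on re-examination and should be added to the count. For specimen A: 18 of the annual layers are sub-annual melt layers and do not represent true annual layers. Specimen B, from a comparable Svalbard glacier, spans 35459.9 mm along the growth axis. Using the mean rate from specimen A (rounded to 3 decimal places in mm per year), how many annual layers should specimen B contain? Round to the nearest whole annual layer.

Specimen A: true annual layer count = 32656 − 18 + 17 = 32655.
A: Extension rate ≈ 27280.6 / 32655 = 0.835 mm per year.
Specimen B: 35459.9 mm / 0.835 mm per year = 42466.95 years ≈ 42467 annual layers.

42467 annual layers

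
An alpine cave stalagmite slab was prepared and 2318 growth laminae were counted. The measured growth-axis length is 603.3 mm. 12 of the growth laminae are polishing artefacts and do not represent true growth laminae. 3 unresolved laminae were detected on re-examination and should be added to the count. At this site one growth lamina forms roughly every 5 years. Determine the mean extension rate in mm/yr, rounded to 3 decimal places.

0.052 mm/yr

True growth lamina count = 2318 − 12 + 3 = 2309.
Multiplying by 5 years per growth lamina: 2309 × 5 = 11545 years.
Extension rate ≈ 603.3 / 11545 = 0.052 mm/yr.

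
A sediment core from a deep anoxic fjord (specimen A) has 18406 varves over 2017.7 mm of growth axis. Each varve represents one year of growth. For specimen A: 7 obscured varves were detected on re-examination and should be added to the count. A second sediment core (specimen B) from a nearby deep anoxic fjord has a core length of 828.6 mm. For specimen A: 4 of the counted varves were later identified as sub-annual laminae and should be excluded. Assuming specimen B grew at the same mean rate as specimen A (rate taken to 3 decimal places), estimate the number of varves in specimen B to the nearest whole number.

7533 varves

Specimen A: adjusted count: 18406 − 4 + 7 = 18409 varves.
A: Extension rate ≈ 2017.7 / 18409 = 0.110 mm/yr.
For B, 828.6 / 0.110 = 7532.73 years ≈ 7533 varves.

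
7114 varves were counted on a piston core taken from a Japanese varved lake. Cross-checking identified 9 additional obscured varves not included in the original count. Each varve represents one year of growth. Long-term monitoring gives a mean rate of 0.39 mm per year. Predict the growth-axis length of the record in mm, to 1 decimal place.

2778.0 mm

True varve count = 7114 + 9 = 7123.
Length ≈ 0.39 × 7123 = 2778.0 mm.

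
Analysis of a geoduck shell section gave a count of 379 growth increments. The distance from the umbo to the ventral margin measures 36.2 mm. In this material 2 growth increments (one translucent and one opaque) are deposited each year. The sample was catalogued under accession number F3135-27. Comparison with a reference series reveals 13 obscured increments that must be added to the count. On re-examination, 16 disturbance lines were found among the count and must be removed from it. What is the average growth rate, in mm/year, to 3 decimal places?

0.193 mm/year

Adjusted count: 379 − 16 + 13 = 376 growth increments.
With 2 growth increments per year, 376 / 2 = 188 years.
Mean rate = 36.2 mm / 188 years ≈ 0.193 mm/year.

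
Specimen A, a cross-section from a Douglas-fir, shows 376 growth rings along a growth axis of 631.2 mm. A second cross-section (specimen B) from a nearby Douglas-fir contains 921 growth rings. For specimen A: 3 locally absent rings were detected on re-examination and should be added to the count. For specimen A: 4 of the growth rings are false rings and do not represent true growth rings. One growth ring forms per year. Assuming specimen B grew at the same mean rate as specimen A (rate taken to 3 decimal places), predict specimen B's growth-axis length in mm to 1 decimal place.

Specimen A: true growth ring count = 376 − 4 + 3 = 375.
A: Mean rate = 631.2 mm / 375 years ≈ 1.683 mm/yr.
Length of B = 1.683 × 921 = 1550.0 mm.

1550.0 mm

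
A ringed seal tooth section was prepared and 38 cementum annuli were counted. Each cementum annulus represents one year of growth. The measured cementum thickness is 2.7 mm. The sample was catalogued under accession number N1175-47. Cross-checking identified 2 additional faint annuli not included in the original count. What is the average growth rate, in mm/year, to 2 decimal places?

After corrections the count is 38 + 2 = 40 cementum annuli.
Extension rate ≈ 2.7 / 40 = 0.07 mm/year.

0.07 mm/year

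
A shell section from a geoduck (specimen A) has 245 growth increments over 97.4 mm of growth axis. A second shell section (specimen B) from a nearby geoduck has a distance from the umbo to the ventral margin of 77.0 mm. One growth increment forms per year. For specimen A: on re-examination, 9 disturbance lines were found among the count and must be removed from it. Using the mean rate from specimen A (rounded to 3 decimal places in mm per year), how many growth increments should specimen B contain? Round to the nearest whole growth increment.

186 growth increments

Specimen A: adjusted count: 245 − 9 = 236 growth increments.
A: Mean rate = 97.4 mm / 236 years ≈ 0.413 mm per year.
For B, 77.0 / 0.413 = 186.44 years ≈ 186 growth increments.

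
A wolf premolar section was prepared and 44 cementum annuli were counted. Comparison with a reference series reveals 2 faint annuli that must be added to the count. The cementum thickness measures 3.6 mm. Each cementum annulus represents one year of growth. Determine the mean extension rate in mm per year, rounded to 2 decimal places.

0.08 mm per year

Correcting the raw count gives 44 + 2 = 46 true cementum annuli.
3.6 mm over 46 years gives 3.6 / 46 ≈ 0.08 mm per year.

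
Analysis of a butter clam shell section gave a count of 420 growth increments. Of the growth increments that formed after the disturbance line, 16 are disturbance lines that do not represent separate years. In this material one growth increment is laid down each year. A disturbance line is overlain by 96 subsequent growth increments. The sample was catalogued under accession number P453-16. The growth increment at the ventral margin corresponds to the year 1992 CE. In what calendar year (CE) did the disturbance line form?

96 growth increments post-date the disturbance line.
Excluding 16 false growth increments: 96 − 16 = 80.
The growth increment at the ventral margin is 1992 CE, so the disturbance line dates to 1992 − 80 = 1912 CE.

1912 CE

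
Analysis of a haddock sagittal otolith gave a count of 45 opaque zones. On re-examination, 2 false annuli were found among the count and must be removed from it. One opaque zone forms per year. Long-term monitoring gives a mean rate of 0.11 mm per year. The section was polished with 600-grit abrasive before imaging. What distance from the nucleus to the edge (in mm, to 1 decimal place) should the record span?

Adjusted count: 45 − 2 = 43 opaque zones.
43 years at 0.11 mm/year gives 0.11 × 43 = 4.7 mm.

4.7 mm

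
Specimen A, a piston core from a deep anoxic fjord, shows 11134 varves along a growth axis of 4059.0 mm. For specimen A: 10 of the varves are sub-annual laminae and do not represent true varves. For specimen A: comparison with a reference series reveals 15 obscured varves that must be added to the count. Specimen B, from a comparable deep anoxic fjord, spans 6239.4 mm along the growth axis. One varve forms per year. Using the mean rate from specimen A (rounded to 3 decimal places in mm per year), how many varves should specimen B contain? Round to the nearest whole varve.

Specimen A: true varve count = 11134 − 10 + 15 = 11139.
A: Extension rate ≈ 4059.0 / 11139 = 0.364 mm per year.
B spans 6239.4 / 0.364 = 17141.21 years ≈ 17141 varves.

17141 varves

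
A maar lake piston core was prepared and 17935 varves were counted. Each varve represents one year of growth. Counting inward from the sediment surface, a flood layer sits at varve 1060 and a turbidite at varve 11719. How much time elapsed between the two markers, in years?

The two markers are separated by 11719 − 1060 = 10659 varves.
At one varve per year, 10659 years elapsed between them.

10659 years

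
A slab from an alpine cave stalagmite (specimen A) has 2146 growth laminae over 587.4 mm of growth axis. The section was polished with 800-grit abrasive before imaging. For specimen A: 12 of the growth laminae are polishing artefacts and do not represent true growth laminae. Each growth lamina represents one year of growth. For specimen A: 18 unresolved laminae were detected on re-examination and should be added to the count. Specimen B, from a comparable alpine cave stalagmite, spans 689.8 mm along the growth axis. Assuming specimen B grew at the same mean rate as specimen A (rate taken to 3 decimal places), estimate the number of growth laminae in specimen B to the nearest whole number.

Specimen A: correcting the raw count gives 2146 − 12 + 18 = 2152 true growth laminae.
A: Extension rate ≈ 587.4 / 2152 = 0.273 mm/year.
For B, 689.8 / 0.273 = 2526.74 years ≈ 2527 growth laminae.

2527 growth laminae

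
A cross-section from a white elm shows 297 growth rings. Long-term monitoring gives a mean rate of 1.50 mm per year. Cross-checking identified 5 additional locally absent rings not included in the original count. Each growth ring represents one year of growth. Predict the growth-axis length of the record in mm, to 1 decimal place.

True growth ring count = 297 + 5 = 302.
Length ≈ 1.50 × 302 = 453.0 mm.

453.0 mm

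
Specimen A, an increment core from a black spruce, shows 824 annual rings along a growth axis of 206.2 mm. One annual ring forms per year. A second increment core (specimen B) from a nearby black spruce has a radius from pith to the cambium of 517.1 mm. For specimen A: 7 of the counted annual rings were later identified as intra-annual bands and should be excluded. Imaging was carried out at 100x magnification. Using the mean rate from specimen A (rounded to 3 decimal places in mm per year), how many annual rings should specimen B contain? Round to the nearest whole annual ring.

2052 annual rings

Specimen A: adjusted count: 824 − 7 = 817 annual rings.
A: Mean rate = 206.2 mm / 817 years ≈ 0.252 mm/yr.
Specimen B: 517.1 mm / 0.252 mm per year = 2051.98 years ≈ 2052 annual rings.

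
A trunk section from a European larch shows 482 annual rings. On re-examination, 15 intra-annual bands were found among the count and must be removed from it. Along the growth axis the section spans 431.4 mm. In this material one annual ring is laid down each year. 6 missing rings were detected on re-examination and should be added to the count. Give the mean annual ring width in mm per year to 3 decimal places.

0.912 mm per year

After corrections the count is 482 − 15 + 6 = 473 annual rings.
Extension rate ≈ 431.4 / 473 = 0.912 mm per year.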